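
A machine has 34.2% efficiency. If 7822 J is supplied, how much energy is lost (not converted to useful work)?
W_out = η × W_in = 0.342×7822 = 2675.1 J
W_lost = W_in − W_out = 7822 − 2675.1 = 5146.9 J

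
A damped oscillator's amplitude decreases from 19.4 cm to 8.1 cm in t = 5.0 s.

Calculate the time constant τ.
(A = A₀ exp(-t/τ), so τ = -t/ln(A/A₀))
A/A₀ = 8.1/19.4 = 0.4175; ln(A/A₀) = -0.8734
τ = −t/ln(A/A₀) = −5.0/-0.8734 = 5.725 s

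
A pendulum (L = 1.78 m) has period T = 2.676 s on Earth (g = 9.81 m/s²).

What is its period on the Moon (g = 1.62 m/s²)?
T = 2π√(L/g), so T_moon/T_earth = √(g_earth/g_moon)
T_moon = 2π√(1.78/1.62) = 6.586 s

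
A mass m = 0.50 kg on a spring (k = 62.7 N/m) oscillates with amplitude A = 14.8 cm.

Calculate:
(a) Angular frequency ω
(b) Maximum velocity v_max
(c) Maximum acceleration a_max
ω = √(k/m) = √(62.7/0.5) = 11.2 rad/s
v_max = ωA = 11.2×0.148 = 1.657 m/s
a_max = ω²A = 11.2²×0.148 = 18.56 m/s²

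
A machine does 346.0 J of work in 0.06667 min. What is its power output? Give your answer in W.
P = W/t = 346 J / 4 s = 86.5 W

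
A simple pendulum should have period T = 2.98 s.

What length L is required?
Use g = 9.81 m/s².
T = 2π√(L/g) → L = g(T/2π)² = 9.81×(2.98/2π)² = 2.207 m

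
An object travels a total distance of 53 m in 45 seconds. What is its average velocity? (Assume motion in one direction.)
v_avg = Δd / Δt = 53 / 45 = 1.18 m/s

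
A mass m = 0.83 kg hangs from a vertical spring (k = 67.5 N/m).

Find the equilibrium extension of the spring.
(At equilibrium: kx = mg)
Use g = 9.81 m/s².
x_eq = mg/k = 0.83×9.81/67.5 = 0.1206 m = 12.06 cm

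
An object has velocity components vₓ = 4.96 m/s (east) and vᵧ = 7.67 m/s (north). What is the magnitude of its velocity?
|v| = √(vₓ² + vᵧ²) = √(4.96² + 7.67²) = √(83.4305) = 9.13 m/s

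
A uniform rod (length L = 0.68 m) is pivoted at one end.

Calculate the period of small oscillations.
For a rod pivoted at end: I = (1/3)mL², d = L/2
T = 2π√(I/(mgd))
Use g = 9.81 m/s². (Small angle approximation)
I/m = (1/3)L² = 0.1541 m²; d = L/2 = 0.34 m
T = 2π√(I/(mgd)) = 2π√(0.1541/(9.81×0.34)) = 1.351 s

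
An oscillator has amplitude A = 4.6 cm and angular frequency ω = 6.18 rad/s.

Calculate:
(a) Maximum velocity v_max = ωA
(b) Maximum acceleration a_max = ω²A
v_max = ωA = 6.18×0.046 = 0.2843 m/s
a_max = ω²A = 6.18²×0.046 = 1.757 m/s²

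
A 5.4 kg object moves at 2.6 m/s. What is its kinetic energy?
KE = ½mv² = ½×5.4×2.6² = 18.252 J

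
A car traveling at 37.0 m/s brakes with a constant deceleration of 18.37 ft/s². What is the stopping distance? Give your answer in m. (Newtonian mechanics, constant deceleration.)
d = v₀² / (2a) (with unit conversion) = 122.3 m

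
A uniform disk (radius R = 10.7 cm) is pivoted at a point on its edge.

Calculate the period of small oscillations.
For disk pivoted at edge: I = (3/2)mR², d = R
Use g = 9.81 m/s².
I/m = (3/2)R² = 0.01717 m²; d = R = 0.107 m
T = 2π√((3/2)R²/(gR)) = 2π√(3R/(2g)) = 0.8037 s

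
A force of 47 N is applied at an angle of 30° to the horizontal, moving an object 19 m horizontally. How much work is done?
W = Fd cosθ = 47×19×cos(30°) = 773.36 J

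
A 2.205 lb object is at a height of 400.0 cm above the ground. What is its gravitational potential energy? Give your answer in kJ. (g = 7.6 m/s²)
PE = mgh = 1 kg × 7.6 m/s² × 4 m = 30.41 J = 0.03041 kJ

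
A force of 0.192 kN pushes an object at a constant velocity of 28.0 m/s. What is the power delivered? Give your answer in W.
P = Fv = 192 N × 28 m/s = 5376 W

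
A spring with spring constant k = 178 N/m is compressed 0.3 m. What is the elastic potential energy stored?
PE = ½kx² = ½×178×0.3² = 8.01 J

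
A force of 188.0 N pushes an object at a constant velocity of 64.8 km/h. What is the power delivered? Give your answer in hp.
P = Fv = 188 N × 18 m/s = 3384 W = 4.538 hp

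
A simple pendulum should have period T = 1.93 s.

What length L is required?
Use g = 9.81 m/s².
T = 2π√(L/g) → L = g(T/2π)² = 9.81×(1.93/2π)² = 0.9256 m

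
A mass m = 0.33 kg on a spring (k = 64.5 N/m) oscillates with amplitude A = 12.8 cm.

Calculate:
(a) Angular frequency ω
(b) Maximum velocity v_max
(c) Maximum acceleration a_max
ω = √(k/m) = √(64.5/0.33) = 13.98 rad/s
v_max = ωA = 13.98×0.128 = 1.79 m/s
a_max = ω²A = 13.98²×0.128 = 25.02 m/s²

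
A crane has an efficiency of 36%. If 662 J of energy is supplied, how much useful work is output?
W_out = η × W_in = 0.36 × 662 = 238.32 J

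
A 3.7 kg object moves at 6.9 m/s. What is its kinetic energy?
KE = ½mv² = ½×3.7×6.9² = 88.0785 J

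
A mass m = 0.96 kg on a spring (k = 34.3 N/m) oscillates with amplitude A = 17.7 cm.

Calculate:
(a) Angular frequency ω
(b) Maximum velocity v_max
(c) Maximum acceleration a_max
ω = √(k/m) = √(34.3/0.96) = 5.977 rad/s
v_max = ωA = 5.977×0.177 = 1.058 m/s
a_max = ω²A = 5.977²×0.177 = 6.324 m/s²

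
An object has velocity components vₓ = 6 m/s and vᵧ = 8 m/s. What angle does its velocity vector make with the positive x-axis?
θ = arctan(vᵧ/vₓ) = arctan(8/6) = 53.13°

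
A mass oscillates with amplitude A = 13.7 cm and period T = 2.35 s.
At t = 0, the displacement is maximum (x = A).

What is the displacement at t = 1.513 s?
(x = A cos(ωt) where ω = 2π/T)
ω = 2π/T = 2π/2.35 = 2.674 rad/s
x = A cos(ωt) = 13.7×cos(2.674×1.513) = -8.476 cm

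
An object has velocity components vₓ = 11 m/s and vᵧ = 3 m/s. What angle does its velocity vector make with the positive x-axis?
θ = arctan(vᵧ/vₓ) = arctan(3/11) = 15.26°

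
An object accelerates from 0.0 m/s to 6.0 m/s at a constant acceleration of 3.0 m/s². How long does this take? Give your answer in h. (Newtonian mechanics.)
t = (v - v₀)/a (with unit conversion) = 0.0005556 h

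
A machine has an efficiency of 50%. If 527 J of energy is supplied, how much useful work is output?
W_out = η × W_in = 0.5 × 527 = 263.5 J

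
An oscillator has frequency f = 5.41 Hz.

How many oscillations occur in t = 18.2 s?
n = f×t = 5.41×18.2 = 98.46 oscillations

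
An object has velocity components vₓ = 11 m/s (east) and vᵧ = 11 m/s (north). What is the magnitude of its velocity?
|v| = √(vₓ² + vᵧ²) = √(11² + 11²) = √(242) = 15.56 m/s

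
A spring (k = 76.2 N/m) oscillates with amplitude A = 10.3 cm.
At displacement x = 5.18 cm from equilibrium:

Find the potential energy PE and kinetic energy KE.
E_total = ½kA² = ½×76.2×(0.103)² = 0.4042 J
PE = ½kx² = ½×76.2×(0.0518)² = 0.1022 J
KE = E_total − PE = 0.302 J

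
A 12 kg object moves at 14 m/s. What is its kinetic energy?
KE = ½mv² = ½×12×14² = 1176.0 J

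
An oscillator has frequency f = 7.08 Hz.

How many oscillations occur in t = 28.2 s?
n = f×t = 7.08×28.2 = 199.7 oscillations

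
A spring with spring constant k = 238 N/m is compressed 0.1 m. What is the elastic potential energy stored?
PE = ½kx² = ½×238×0.1² = 1.19 J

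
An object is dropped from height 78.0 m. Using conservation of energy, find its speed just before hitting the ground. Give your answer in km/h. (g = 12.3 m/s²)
mgh = ½mv² → v = √(2gh) = √(2×12.3×78) = 43.8 m/s = 157.7 km/h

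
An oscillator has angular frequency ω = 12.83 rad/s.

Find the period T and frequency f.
T = 2π/ω = 2π/12.83 = 0.4897 s; f = ω/2π = 2.042 Hz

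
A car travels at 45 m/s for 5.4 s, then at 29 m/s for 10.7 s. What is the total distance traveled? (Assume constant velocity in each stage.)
d₁ = v₁t₁ = 45 × 5.4 = 243 m
d₂ = v₂t₂ = 29 × 10.7 = 310.3 m
d_total = 243 + 310.3 = 553.3 m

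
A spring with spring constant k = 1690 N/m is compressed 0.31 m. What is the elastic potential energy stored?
PE = ½kx² = ½×1690×0.31² = 81.2 J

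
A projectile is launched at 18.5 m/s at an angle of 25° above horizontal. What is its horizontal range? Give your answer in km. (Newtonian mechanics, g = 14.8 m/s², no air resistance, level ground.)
R = v₀² sin(2θ) / g (with unit conversion) = 0.01771 km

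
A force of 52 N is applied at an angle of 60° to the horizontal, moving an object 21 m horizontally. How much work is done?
W = Fd cosθ = 52×21×cos(60°) = 546.0 J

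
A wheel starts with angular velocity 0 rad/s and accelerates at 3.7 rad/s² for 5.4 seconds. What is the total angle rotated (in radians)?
θ = ω₀t + ½αt² = 0×5.4 + ½×3.7×5.4² = 53.95 rad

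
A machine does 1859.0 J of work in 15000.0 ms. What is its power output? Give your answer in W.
P = W/t = 1859 J / 15 s = 123.9 W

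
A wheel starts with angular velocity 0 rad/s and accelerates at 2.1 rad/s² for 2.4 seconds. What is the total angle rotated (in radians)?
θ = ω₀t + ½αt² = 0×2.4 + ½×2.1×2.4² = 6.05 rad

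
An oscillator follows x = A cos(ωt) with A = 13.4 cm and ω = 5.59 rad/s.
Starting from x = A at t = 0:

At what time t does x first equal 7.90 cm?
cos(ωt) = x/A = 7.9/13.4 = 0.5896
ωt = arccos(0.5896) = 0.9403 rad
t = 0.9403/5.59 = 0.1682 s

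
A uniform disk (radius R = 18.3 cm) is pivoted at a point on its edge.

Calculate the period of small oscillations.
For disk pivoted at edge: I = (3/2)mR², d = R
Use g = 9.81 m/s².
I/m = (3/2)R² = 0.05023 m²; d = R = 0.183 m
T = 2π√((3/2)R²/(gR)) = 2π√(3R/(2g)) = 1.051 s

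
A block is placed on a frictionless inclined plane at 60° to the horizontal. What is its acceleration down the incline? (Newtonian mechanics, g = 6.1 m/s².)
a = g sin(θ) = 6.1 × sin(60°) = 6.1 × 0.866 = 5.28 m/s²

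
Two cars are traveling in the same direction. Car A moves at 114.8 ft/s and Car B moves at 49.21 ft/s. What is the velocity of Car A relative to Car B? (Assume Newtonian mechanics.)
v_rel = v_A - v_B = 114.8 - 49.21 = 65.59 ft/s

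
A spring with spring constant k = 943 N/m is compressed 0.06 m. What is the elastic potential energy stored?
PE = ½kx² = ½×943×0.06² = 1.697 J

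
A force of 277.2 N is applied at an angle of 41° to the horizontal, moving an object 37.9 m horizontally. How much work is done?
W = Fd cosθ = 277.2×37.9×cos(41°) = 7928.9 J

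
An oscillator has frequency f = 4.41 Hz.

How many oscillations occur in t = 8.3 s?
n = f×t = 4.41×8.3 = 36.6 oscillations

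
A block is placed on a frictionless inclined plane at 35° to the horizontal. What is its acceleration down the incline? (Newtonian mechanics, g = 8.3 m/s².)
a = g sin(θ) = 8.3 × sin(35°) = 8.3 × 0.5736 = 4.76 m/s²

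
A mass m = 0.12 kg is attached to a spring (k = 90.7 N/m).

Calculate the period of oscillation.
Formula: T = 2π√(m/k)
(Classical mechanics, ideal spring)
T = 2π√(m/k) = 2π√(0.12/90.7) = 0.2285 s; f = 1/T = 4.376 Hz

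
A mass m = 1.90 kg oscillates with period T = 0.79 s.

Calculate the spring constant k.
T = 2π√(m/k) → k = m(2π/T)² = 1.9×(2π/0.79)² = 120.2 N/m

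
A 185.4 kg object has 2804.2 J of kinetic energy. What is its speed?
KE = ½mv² → v = √(2KE/m) = √(2×2804.2/185.4) = 5.5 m/s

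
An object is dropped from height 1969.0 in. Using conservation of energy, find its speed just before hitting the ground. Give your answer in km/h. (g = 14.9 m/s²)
mgh = ½mv² → v = √(2gh) = √(2×14.9×50.01) = 38.61 m/s = 139.0 km/h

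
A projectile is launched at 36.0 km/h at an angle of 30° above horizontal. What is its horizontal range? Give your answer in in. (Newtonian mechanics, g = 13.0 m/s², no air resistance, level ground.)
R = v₀² sin(2θ) / g (with unit conversion) = 262.3 in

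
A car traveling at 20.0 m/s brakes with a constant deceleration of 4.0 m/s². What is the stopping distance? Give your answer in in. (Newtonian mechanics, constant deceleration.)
d = v₀² / (2a) (with unit conversion) = 1969.0 in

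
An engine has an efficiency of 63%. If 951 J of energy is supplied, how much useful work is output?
W_out = η × W_in = 0.63 × 951 = 599.13 J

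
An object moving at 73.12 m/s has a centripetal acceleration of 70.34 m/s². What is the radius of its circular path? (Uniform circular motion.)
r = v²/a_c = 73.12²/70.34 = 76.01 m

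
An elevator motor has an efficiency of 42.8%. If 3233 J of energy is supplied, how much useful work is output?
W_out = η × W_in = 0.428 × 3233 = 1383.7 J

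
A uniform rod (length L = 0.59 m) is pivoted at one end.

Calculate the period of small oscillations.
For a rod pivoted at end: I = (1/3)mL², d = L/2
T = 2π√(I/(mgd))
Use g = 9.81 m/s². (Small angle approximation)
I/m = (1/3)L² = 0.116 m²; d = L/2 = 0.295 m
T = 2π√(I/(mgd)) = 2π√(0.116/(9.81×0.295)) = 1.258 s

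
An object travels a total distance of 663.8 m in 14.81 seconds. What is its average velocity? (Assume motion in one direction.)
v_avg = Δd / Δt = 663.8 / 14.81 = 44.82 m/s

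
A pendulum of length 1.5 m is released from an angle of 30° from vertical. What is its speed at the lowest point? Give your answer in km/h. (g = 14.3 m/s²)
h = L(1 − cosθ) = 1.5×(1 − cos30°) = 0.201 m
v = √(2gh) = √(2×14.3×0.201) = 2.397 m/s = 8.631 km/h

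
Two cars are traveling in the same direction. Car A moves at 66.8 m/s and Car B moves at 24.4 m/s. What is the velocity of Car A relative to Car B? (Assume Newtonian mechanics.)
v_rel = v_A - v_B = 66.8 - 24.4 = 42.4 m/s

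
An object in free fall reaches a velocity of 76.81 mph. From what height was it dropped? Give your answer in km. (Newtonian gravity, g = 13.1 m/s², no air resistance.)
h = v²/(2g) (with unit conversion) = 0.045 km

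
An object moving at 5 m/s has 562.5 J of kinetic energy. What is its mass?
KE = ½mv² → m = 2KE/v² = 2×562.5/5² = 45.0 kg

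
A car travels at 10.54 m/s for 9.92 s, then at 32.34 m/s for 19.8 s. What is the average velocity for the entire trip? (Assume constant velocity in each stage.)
d₁ = v₁t₁ = 10.54 × 9.92 = 104.557 m
d₂ = v₂t₂ = 32.34 × 19.8 = 640.332 m
d_total = 744.89 m, t_total = 29.72 s
v_avg = d_total/t_total = 744.89/29.72 = 25.06 m/s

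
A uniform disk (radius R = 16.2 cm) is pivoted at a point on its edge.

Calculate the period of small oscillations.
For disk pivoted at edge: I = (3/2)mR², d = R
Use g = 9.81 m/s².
I/m = (3/2)R² = 0.03937 m²; d = R = 0.162 m
T = 2π√((3/2)R²/(gR)) = 2π√(3R/(2g)) = 0.9889 s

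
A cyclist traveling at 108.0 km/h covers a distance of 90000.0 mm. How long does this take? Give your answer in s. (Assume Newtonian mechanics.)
t = d/v (with unit conversion) = 3.0 s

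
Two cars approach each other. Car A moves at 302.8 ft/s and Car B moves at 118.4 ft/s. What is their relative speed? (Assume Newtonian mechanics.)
v_rel = v_A + v_B = 302.8 + 118.4 = 421.2 ft/s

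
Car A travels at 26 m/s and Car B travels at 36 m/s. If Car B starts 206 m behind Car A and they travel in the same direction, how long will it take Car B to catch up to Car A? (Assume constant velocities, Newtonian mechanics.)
Relative speed: v_rel = 36 - 26 = 10 m/s
Time to catch: t = d₀/v_rel = 206/10 = 20.6 s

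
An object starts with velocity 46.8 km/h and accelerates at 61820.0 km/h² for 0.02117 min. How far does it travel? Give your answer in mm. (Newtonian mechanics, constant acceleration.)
d = v₀t + ½at² (with unit conversion) = 20360.0 mm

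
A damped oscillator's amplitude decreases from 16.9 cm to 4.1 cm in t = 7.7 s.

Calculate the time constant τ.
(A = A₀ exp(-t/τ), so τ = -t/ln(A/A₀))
A/A₀ = 4.1/16.9 = 0.2426; ln(A/A₀) = -1.416
τ = −t/ln(A/A₀) = −7.7/-1.416 = 5.437 s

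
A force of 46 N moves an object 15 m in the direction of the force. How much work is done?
W = Fd = 46×15 = 690.0 J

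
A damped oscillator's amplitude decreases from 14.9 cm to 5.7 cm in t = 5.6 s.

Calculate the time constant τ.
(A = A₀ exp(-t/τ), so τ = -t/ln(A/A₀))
A/A₀ = 5.7/14.9 = 0.3826; ln(A/A₀) = -0.9609
τ = −t/ln(A/A₀) = −5.6/-0.9609 = 5.828 s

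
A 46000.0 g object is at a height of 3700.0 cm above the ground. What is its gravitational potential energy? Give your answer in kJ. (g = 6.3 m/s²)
PE = mgh = 46 kg × 6.3 m/s² × 37 m = 1.072e+04 J = 10.72 kJ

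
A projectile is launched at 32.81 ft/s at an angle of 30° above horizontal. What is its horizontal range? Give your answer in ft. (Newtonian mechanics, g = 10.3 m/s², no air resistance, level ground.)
R = v₀² sin(2θ) / g (with unit conversion) = 27.59 ft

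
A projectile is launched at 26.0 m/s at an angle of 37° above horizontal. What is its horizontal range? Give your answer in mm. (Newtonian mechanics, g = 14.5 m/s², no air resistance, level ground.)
R = v₀² sin(2θ) / g (with unit conversion) = 44810.0 mm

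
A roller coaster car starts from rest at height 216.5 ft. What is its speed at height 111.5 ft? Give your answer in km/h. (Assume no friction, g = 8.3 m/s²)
mgh₁ = ½mv₂² + mgh₂ → v₂ = √(2g(h₁−h₂)) = √(2×8.3×(65.99−33.99)) = 23.05 m/s = 82.98 km/h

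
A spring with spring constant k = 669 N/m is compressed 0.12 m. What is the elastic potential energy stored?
PE = ½kx² = ½×669×0.12² = 4.817 J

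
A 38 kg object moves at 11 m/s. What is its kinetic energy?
KE = ½mv² = ½×38×11² = 2299.0 J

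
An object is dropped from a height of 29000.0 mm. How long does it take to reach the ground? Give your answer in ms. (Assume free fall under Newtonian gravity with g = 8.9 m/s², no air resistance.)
t = √(2h/g) (with unit conversion) = 2553.0 ms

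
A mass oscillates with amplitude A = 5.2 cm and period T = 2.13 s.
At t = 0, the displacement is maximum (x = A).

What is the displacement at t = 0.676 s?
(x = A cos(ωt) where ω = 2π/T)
ω = 2π/T = 2π/2.13 = 2.95 rad/s
x = A cos(ωt) = 5.2×cos(2.95×0.676) = -2.136 cm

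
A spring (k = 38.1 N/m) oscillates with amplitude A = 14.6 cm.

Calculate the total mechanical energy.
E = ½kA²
E = ½kA² = ½×38.1×(0.146)² = 0.4061 J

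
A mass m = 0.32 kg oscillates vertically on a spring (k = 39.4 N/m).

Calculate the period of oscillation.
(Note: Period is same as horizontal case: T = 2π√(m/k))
T = 2π√(m/k) = 2π√(0.32/39.4) = 0.5662 s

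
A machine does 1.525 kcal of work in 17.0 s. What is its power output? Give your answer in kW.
P = W/t = 6381 J / 17 s = 375.3 W = 0.3753 kW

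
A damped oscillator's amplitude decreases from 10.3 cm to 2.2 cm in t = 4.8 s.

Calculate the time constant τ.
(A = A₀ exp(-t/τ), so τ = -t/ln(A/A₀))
A/A₀ = 2.2/10.3 = 0.2136; ln(A/A₀) = -1.544
τ = −t/ln(A/A₀) = −4.8/-1.544 = 3.109 s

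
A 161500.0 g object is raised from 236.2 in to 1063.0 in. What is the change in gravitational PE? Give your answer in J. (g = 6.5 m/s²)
ΔPE = mg(h₂ − h₁) = 161.5 kg × 6.5 m/s² × (27 − 5.999) m = 2.205e+04 J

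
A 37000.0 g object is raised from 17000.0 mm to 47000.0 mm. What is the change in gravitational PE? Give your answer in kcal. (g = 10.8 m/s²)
ΔPE = mg(h₂ − h₁) = 37 kg × 10.8 m/s² × (47 − 17) m = 1.199e+04 J = 2.865 kcal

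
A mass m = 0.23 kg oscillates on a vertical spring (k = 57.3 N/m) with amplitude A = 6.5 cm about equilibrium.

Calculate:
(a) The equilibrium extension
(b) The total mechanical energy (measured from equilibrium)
x_eq = mg/k = 0.23×9.81/57.3 = 0.03938 m = 3.938 cm
E = ½kA² = ½×57.3×(0.065)² = 0.121 J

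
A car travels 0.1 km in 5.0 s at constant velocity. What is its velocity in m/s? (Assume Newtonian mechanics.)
v = d/t (with unit conversion) = 20.0 m/s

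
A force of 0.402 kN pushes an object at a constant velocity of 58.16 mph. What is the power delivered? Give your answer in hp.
P = Fv = 402 N × 26 m/s = 1.045e+04 W = 14.02 hp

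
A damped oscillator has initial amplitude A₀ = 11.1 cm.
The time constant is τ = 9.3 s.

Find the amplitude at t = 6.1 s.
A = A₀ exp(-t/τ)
A = A₀ exp(−t/τ) = 11.1×exp(−6.1/9.3) = 5.761 cm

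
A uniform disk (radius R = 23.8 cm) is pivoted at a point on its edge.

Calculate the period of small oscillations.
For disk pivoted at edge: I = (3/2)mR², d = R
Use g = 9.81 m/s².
I/m = (3/2)R² = 0.08497 m²; d = R = 0.238 m
T = 2π√((3/2)R²/(gR)) = 2π√(3R/(2g)) = 1.199 s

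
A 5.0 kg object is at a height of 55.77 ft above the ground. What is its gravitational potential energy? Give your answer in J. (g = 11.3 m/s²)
PE = mgh = 5 kg × 11.3 m/s² × 17 m = 960.4 J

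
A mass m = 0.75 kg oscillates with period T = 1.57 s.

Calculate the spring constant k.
T = 2π√(m/k) → k = m(2π/T)² = 0.75×(2π/1.57)² = 12.01 N/m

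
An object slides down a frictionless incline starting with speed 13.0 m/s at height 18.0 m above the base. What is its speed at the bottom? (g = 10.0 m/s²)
½mv₀² + mgh = ½mv² → v = √(v₀² + 2gh) = √(13² + 2×10.0×18) = 23 m/s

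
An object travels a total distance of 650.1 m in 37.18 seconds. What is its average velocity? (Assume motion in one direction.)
v_avg = Δd / Δt = 650.1 / 37.18 = 17.49 m/s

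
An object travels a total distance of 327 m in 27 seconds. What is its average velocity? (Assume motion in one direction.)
v_avg = Δd / Δt = 327 / 27 = 12.11 m/s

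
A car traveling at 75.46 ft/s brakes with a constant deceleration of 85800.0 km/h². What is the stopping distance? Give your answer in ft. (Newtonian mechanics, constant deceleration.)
d = v₀² / (2a) (with unit conversion) = 131.1 ft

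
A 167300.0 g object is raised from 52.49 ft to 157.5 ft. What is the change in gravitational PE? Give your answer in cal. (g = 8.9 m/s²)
ΔPE = mg(h₂ − h₁) = 167.3 kg × 8.9 m/s² × (48.01 − 16) m = 4.766e+04 J = 11390.0 cal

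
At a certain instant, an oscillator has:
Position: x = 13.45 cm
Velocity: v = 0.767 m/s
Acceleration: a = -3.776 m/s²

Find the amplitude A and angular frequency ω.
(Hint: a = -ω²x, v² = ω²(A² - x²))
a = −ω²x → ω = √(|a|/x) = √(3.776/0.1345) = 5.299 rad/s
v² = ω²(A² − x²) → A = √(x² + v²/ω²) = √(0.1345² + 0.767²/5.299²) = 0.1976 m = 19.76 cm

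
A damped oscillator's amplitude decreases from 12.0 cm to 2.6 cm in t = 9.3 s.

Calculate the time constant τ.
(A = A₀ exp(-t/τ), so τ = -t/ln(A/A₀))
A/A₀ = 2.6/12.0 = 0.2167; ln(A/A₀) = -1.529
τ = −t/ln(A/A₀) = −9.3/-1.529 = 6.081 s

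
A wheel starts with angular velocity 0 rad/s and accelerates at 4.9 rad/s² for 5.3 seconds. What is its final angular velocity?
ω = ω₀ + αt = 0 + 4.9 × 5.3 = 25.97 rad/s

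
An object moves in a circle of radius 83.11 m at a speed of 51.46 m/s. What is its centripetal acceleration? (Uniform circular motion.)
a_c = v²/r = 51.46²/83.11 = 2648.13/83.11 = 31.86 m/s²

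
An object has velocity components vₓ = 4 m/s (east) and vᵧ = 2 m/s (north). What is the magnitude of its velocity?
|v| = √(vₓ² + vᵧ²) = √(4² + 2²) = √(20) = 4.47 m/s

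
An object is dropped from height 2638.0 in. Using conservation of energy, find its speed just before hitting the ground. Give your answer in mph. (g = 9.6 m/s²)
mgh = ½mv² → v = √(2gh) = √(2×9.6×67.01) = 35.87 m/s = 80.23 mph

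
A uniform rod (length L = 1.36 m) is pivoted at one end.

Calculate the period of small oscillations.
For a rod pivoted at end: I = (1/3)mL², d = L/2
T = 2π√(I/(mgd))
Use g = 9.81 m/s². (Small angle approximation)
I/m = (1/3)L² = 0.6165 m²; d = L/2 = 0.68 m
T = 2π√(I/(mgd)) = 2π√(0.6165/(9.81×0.68)) = 1.91 s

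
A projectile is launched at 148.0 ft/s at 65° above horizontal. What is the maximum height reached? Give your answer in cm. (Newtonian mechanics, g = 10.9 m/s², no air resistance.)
H = v₀²sin²(θ)/(2g) (with unit conversion) = 7667.0 cm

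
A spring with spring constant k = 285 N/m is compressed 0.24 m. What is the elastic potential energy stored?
PE = ½kx² = ½×285×0.24² = 8.208 J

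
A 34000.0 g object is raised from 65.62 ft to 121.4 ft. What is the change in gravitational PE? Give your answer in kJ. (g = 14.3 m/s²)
ΔPE = mg(h₂ − h₁) = 34 kg × 14.3 m/s² × (37 − 20) m = 8266 J = 8.266 kJ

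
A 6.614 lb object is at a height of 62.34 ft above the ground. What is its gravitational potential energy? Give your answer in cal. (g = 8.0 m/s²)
PE = mgh = 3 kg × 8.0 m/s² × 19 m = 456 J = 109.0 cal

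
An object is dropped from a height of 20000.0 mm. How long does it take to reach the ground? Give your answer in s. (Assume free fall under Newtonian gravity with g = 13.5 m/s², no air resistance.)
t = √(2h/g) (with unit conversion) = 1.721 s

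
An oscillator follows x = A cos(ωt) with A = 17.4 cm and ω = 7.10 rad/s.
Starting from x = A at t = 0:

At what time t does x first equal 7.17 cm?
cos(ωt) = x/A = 7.17/17.4 = 0.4121
ωt = arccos(0.4121) = 1.146 rad
t = 1.146/7.1 = 0.1614 s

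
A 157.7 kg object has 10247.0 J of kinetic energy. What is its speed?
KE = ½mv² → v = √(2KE/m) = √(2×10247.0/157.7) = 11.4 m/s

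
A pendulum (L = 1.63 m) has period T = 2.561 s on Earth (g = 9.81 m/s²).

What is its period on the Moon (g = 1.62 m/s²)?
T = 2π√(L/g), so T_moon/T_earth = √(g_earth/g_moon)
T_moon = 2π√(1.63/1.62) = 6.303 s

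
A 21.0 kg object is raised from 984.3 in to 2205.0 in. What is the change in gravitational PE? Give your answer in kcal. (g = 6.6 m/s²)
ΔPE = mg(h₂ − h₁) = 21 kg × 6.6 m/s² × (56.01 − 25) m = 4297 J = 1.027 kcal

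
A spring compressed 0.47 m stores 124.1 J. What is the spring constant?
PE = ½kx² → k = 2PE/x² = 2×124.1/0.47² = 1124.0 N/m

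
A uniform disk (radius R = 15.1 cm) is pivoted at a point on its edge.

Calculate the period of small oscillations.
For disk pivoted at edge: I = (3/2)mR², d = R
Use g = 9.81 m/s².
I/m = (3/2)R² = 0.0342 m²; d = R = 0.151 m
T = 2π√((3/2)R²/(gR)) = 2π√(3R/(2g)) = 0.9547 s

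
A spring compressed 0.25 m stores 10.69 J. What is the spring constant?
PE = ½kx² → k = 2PE/x² = 2×10.69/0.25² = 342.1 N/m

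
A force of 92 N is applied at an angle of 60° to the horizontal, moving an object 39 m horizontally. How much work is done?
W = Fd cosθ = 92×39×cos(60°) = 1794.0 J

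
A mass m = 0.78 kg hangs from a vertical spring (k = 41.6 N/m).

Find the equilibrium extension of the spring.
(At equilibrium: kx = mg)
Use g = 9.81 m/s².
x_eq = mg/k = 0.78×9.81/41.6 = 0.1839 m = 18.39 cm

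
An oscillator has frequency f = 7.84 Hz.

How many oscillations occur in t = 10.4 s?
n = f×t = 7.84×10.4 = 81.54 oscillations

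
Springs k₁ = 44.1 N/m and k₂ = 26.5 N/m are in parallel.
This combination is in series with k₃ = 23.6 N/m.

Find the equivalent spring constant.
k₁₂ = k₁ + k₂ = 70.6 N/m (parallel)
1/k_eq = 1/k₁₂ + 1/k₃ → k_eq = 17.69 N/m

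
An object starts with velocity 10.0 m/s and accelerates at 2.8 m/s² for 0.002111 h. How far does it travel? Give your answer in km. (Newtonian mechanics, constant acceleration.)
d = v₀t + ½at² (with unit conversion) = 0.1569 km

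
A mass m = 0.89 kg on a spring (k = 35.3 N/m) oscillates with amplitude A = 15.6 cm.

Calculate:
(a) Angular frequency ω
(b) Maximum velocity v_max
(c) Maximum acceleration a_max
ω = √(k/m) = √(35.3/0.89) = 6.298 rad/s
v_max = ωA = 6.298×0.156 = 0.9825 m/s
a_max = ω²A = 6.298²×0.156 = 6.187 m/s²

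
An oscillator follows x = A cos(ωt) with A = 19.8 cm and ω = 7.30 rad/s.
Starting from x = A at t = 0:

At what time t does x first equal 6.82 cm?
cos(ωt) = x/A = 6.82/19.8 = 0.3444
ωt = arccos(0.3444) = 1.219 rad
t = 1.219/7.3 = 0.167 s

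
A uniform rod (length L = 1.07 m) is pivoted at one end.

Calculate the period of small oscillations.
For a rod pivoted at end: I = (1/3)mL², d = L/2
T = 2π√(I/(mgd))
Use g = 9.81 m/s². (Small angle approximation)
I/m = (1/3)L² = 0.3816 m²; d = L/2 = 0.535 m
T = 2π√(I/(mgd)) = 2π√(0.3816/(9.81×0.535)) = 1.694 s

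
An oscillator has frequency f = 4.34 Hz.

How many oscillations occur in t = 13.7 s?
n = f×t = 4.34×13.7 = 59.46 oscillations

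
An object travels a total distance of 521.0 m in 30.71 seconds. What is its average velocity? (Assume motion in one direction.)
v_avg = Δd / Δt = 521.0 / 30.71 = 16.97 m/s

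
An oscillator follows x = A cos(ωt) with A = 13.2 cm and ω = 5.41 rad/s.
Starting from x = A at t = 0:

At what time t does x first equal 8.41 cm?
cos(ωt) = x/A = 8.41/13.2 = 0.6371
ωt = arccos(0.6371) = 0.88 rad
t = 0.88/5.41 = 0.1627 s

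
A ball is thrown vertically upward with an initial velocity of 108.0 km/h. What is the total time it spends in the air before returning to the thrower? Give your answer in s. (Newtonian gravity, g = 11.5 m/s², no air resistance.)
t_total = 2v₀/g (with unit conversion) = 5.217 s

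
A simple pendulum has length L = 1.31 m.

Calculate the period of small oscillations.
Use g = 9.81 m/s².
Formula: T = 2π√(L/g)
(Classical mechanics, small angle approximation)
T = 2π√(L/g) = 2π√(1.31/9.81) = 2.296 s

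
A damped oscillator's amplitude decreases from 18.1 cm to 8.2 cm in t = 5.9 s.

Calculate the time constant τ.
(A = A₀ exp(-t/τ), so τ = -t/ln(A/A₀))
A/A₀ = 8.2/18.1 = 0.453; ln(A/A₀) = -0.7918
τ = −t/ln(A/A₀) = −5.9/-0.7918 = 7.452 s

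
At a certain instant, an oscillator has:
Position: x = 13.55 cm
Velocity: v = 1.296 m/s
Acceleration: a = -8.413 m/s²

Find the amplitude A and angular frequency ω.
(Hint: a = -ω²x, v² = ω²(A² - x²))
a = −ω²x → ω = √(|a|/x) = √(8.413/0.1355) = 7.88 rad/s
v² = ω²(A² − x²) → A = √(x² + v²/ω²) = √(0.1355² + 1.296²/7.88²) = 0.2131 m = 21.31 cm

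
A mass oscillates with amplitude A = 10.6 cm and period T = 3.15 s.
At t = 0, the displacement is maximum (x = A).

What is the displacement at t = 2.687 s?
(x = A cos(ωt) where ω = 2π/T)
ω = 2π/T = 2π/3.15 = 1.995 rad/s
x = A cos(ωt) = 10.6×cos(1.995×2.687) = 6.392 cm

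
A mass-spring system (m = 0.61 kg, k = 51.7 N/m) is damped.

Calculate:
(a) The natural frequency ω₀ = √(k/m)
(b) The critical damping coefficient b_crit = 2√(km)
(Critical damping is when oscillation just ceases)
ω₀ = √(k/m) = √(51.7/0.61) = 9.206 rad/s
b_crit = 2√(km) = 2√(51.7×0.61) = 11.23 kg/s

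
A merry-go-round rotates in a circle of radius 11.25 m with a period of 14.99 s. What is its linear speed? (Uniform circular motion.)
v = 2πr/T = 2π×11.25/14.99 = 4.72 m/s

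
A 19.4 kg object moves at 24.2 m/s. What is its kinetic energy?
KE = ½mv² = ½×19.4×24.2² = 5680.708 J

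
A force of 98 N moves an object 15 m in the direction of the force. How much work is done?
W = Fd = 98×15 = 1470.0 J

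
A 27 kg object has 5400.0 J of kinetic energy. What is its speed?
KE = ½mv² → v = √(2KE/m) = √(2×5400.0/27) = 20.0 m/s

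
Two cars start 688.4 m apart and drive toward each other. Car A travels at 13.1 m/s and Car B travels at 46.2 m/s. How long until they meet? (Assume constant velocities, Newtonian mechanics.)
Combined speed: v_combined = 13.1 + 46.2 = 59.3 m/s
Time to meet: t = d/59.3 = 688.4/59.3 = 11.61 s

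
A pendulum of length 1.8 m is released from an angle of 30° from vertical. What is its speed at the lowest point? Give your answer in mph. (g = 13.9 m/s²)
h = L(1 − cosθ) = 1.8×(1 − cos30°) = 0.2412 m
v = √(2gh) = √(2×13.9×0.2412) = 2.589 m/s = 5.792 mph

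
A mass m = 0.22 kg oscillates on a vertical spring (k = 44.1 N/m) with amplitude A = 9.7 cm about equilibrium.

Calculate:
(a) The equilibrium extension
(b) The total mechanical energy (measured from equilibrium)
x_eq = mg/k = 0.22×9.81/44.1 = 0.04894 m = 4.894 cm
E = ½kA² = ½×44.1×(0.097)² = 0.2075 J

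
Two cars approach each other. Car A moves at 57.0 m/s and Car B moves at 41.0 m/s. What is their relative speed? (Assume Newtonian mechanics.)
v_rel = v_A + v_B = 57.0 + 41.0 = 98.0 m/s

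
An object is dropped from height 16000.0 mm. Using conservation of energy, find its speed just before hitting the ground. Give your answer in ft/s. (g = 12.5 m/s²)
mgh = ½mv² → v = √(2gh) = √(2×12.5×16) = 20 m/s = 65.62 ft/s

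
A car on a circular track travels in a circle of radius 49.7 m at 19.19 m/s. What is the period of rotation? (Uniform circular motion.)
T = 2πr/v = 2π×49.7/19.19 = 16.27 s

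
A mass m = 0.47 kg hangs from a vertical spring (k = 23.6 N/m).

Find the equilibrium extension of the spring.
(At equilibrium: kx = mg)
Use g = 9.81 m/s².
x_eq = mg/k = 0.47×9.81/23.6 = 0.1954 m = 19.54 cm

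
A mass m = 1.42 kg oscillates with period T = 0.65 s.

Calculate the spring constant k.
T = 2π√(m/k) → k = m(2π/T)² = 1.42×(2π/0.65)² = 132.7 N/m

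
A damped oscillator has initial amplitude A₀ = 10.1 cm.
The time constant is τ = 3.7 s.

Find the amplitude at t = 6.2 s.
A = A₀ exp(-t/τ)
A = A₀ exp(−t/τ) = 10.1×exp(−6.2/3.7) = 1.891 cm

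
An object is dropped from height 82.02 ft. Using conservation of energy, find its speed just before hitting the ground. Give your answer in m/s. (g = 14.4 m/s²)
mgh = ½mv² → v = √(2gh) = √(2×14.4×25) = 26.83 m/s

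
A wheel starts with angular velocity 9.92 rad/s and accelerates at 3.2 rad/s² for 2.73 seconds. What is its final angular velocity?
ω = ω₀ + αt = 9.92 + 3.2 × 2.73 = 18.66 rad/s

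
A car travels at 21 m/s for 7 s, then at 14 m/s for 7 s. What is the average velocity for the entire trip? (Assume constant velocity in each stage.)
d₁ = v₁t₁ = 21 × 7 = 147 m
d₂ = v₂t₂ = 14 × 7 = 98 m
d_total = 245 m, t_total = 14 s
v_avg = d_total/t_total = 245/14 = 17.5 m/s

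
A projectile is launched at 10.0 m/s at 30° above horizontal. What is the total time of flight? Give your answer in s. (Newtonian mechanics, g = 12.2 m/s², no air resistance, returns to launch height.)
T = 2v₀sin(θ)/g = 0.8197 s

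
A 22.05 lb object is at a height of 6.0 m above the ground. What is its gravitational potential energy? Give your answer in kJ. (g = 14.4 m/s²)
PE = mgh = 10 kg × 14.4 m/s² × 6 m = 864.1 J = 0.8641 kJ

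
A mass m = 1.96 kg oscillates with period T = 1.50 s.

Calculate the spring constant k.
T = 2π√(m/k) → k = m(2π/T)² = 1.96×(2π/1.5)² = 34.39 N/m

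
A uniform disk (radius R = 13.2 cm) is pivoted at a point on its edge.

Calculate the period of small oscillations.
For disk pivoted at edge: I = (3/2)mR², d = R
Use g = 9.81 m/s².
I/m = (3/2)R² = 0.02614 m²; d = R = 0.132 m
T = 2π√((3/2)R²/(gR)) = 2π√(3R/(2g)) = 0.8926 s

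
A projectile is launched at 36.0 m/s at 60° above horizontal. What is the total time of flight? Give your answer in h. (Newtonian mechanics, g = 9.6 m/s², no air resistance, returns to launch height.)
T = 2v₀sin(θ)/g (with unit conversion) = 0.001804 h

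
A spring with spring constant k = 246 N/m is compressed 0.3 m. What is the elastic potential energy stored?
PE = ½kx² = ½×246×0.3² = 11.07 J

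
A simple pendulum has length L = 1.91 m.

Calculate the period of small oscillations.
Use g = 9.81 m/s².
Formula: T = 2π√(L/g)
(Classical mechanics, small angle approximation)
T = 2π√(L/g) = 2π√(1.91/9.81) = 2.772 s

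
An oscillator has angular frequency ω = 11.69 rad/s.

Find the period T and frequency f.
T = 2π/ω = 2π/11.69 = 0.5375 s; f = ω/2π = 1.861 Hz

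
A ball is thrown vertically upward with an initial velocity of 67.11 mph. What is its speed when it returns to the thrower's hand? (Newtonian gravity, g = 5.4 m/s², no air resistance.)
By conservation of energy, the ball returns at the same speed = 67.11 mph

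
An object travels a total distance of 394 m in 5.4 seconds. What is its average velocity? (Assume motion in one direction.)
v_avg = Δd / Δt = 394 / 5.4 = 72.96 m/s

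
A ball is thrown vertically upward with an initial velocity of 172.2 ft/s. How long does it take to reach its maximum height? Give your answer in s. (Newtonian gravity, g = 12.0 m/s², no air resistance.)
t_up = v₀/g (with unit conversion) = 4.374 s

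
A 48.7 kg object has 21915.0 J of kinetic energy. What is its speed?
KE = ½mv² → v = √(2KE/m) = √(2×21915.0/48.7) = 30.0 m/s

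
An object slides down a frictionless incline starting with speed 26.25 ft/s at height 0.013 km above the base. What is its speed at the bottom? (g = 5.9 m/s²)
½mv₀² + mgh = ½mv² → v = √(v₀² + 2gh) = √(8.001² + 2×5.9×13) = 14.75 m/s = 48.38 ft/s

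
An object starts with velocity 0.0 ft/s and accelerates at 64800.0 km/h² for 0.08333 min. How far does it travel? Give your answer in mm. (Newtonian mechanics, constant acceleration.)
d = v₀t + ½at² (with unit conversion) = 62500.0 mm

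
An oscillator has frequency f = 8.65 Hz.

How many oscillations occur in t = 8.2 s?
n = f×t = 8.65×8.2 = 70.93 oscillations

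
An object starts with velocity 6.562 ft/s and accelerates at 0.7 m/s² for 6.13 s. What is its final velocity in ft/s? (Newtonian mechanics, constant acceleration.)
v = v₀ + at (with unit conversion) = 20.64 ft/s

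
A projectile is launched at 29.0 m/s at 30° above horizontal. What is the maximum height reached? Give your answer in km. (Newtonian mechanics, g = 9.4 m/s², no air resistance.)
H = v₀²sin²(θ)/(2g) (with unit conversion) = 0.01118 km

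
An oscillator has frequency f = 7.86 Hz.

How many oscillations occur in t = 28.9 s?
n = f×t = 7.86×28.9 = 227.2 oscillations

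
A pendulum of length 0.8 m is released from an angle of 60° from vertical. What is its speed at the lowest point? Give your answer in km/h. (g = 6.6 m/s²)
h = L(1 − cosθ) = 0.8×(1 − cos60°) = 0.4 m
v = √(2gh) = √(2×6.6×0.4) = 2.298 m/s = 8.272 km/h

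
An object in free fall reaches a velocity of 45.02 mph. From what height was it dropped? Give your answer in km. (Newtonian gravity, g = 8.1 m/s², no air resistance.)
h = v²/(2g) (with unit conversion) = 0.025 km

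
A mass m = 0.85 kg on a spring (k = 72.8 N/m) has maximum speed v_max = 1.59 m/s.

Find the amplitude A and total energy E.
½mv²_max = ½kA² → A = v_max√(m/k) = 1.59×√(0.85/72.8) = 0.1718 m = 17.18 cm
E = ½mv²_max = ½×0.85×1.59² = 1.074 J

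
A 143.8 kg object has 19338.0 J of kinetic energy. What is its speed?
KE = ½mv² → v = √(2KE/m) = √(2×19338.0/143.8) = 16.4 m/s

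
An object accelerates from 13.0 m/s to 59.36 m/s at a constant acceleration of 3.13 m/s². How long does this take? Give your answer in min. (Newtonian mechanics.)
t = (v - v₀)/a (with unit conversion) = 0.2469 min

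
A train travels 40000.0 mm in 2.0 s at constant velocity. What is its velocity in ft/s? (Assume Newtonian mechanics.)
v = d/t (with unit conversion) = 65.62 ft/s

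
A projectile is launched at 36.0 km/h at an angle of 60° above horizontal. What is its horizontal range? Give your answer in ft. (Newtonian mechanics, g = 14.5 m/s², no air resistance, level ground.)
R = v₀² sin(2θ) / g (with unit conversion) = 19.6 ft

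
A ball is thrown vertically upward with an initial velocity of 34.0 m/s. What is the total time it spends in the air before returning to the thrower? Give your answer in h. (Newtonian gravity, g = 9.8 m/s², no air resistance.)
t_total = 2v₀/g (with unit conversion) = 0.001927 h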